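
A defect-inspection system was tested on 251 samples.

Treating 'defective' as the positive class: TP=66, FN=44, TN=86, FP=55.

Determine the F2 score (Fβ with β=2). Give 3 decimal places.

Fβ = (1+β²)·TP / ((1+β²)·TP + β²·FN + FP), with β²=4
= 5·66 / (5·66 + 4·44 + 55) = 0.588

0.588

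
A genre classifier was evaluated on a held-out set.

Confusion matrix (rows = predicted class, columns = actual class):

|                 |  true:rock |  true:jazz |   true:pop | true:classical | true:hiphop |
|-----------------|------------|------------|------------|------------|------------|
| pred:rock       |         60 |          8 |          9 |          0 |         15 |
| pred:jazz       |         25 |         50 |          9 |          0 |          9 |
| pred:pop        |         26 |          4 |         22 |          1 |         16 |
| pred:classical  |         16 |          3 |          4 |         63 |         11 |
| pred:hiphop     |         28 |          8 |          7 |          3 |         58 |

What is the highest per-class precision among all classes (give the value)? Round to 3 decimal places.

0.652

Per-class precision (TP/(TP+FP)):
  rock: TP=60, FP=8+9+0+15=32 → 60/92 = 0.6522
  jazz: TP=50, FP=25+9+0+9=43 → 50/93 = 0.5376
  pop: TP=22, FP=26+4+1+16=47 → 22/69 = 0.3188
  classical: TP=63, FP=16+3+4+11=34 → 63/97 = 0.6495
  hiphop: TP=58, FP=28+8+7+3=46 → 58/104 = 0.5577
Highest is class 'rock' with precision = 0.652.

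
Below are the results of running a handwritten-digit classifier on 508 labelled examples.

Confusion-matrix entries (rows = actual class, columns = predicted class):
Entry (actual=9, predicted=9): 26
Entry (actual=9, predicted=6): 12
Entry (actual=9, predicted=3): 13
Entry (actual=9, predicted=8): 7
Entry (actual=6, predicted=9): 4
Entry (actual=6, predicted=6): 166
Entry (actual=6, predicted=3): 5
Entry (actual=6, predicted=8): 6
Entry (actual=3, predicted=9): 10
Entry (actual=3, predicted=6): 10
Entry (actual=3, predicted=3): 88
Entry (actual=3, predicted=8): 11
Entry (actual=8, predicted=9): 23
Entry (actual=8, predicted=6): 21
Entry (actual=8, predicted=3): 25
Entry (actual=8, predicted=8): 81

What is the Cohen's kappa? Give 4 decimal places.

0.5969

Observed agreement pₒ = trace/N = 361/508 = 0.71063
Expected agreement pₑ = Σ (rowᵢ·colᵢ)/N² = (58·63 + 181·209 + 119·131 + 150·105)/508² = 0.28219
κ = (pₒ − pₑ)/(1 − pₑ) = (0.71063 − 0.28219)/(1 − 0.28219) = 0.5969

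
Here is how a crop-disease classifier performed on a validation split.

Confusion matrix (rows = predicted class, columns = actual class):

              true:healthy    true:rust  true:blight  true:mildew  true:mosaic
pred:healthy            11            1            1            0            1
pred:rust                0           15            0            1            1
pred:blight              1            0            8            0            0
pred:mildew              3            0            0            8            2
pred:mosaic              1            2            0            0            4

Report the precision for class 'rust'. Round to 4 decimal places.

Take TP from the diagonal, FP from the rest of the 'rust' prediction marginal, FN from the rest of the 'rust' actual marginal.
precision = TP/(TP+FP).
rust: TP=15, FP=0+0+1+1=2 → 15/17 = 0.88235

0.8824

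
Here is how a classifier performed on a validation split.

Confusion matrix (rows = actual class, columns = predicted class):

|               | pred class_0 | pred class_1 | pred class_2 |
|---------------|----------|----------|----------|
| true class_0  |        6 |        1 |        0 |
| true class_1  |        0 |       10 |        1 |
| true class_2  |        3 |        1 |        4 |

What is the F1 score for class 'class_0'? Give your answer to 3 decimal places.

0.750

Take TP from the diagonal, FP from the rest of the 'class_0' prediction marginal, FN from the rest of the 'class_0' actual marginal.
F1 score = 2·TP/(2·TP+FP+FN).
class_0: TP=6, FP=0+3=3, FN=1+0=1 → 12/16 = 0.7500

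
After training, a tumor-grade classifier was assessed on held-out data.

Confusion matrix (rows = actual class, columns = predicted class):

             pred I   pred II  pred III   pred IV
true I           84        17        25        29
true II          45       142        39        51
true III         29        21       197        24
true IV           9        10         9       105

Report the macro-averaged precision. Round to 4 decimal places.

0.6206

Per-class precision (TP/(TP+FP)):
  I: TP=84, FP=45+29+9=83 → 84/167 = 0.50299
  II: TP=142, FP=17+21+10=48 → 142/190 = 0.74737
  III: TP=197, FP=25+39+9=73 → 197/270 = 0.72963
  IV: TP=105, FP=29+51+24=104 → 105/209 = 0.50239
Macro-precision = mean = (0.50299 + 0.74737 + 0.72963 + 0.50239) / 4 = 0.6206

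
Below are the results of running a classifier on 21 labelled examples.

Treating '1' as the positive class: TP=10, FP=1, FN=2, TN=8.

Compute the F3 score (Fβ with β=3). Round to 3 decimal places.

0.840

Fβ = (1+β²)·TP / ((1+β²)·TP + β²·FN + FP), with β²=9
= 10·10 / (10·10 + 9·2 + 1) = 0.840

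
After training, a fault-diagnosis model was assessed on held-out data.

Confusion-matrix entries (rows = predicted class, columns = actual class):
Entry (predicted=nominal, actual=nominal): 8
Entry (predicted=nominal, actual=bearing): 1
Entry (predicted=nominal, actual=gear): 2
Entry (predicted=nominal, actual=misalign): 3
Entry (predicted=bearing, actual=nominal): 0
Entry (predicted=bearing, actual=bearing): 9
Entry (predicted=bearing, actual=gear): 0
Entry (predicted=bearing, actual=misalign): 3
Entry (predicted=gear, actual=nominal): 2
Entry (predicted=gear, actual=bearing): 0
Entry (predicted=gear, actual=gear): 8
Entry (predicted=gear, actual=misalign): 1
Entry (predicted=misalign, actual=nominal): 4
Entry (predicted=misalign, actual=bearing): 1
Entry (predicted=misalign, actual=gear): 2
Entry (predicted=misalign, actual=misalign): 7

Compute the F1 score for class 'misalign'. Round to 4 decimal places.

Take TP from the diagonal, FP from the rest of the 'misalign' prediction marginal, FN from the rest of the 'misalign' actual marginal.
F1 score = 2·TP/(2·TP+FP+FN).
misalign: TP=7, FP=4+1+2=7, FN=3+3+1=7 → 14/28 = 0.50000

0.5000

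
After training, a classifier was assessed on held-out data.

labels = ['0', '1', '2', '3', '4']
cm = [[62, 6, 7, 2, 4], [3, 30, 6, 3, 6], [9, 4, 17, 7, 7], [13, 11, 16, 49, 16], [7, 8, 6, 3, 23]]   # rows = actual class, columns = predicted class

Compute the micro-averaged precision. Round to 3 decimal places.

Micro-averaging pools counts across classes: ΣTP=181, ΣFP=144, ΣFN=144.
Micro-precision = TP/(TP+FP) on pooled counts = 0.557 (equals overall accuracy in single-label multiclass).

0.557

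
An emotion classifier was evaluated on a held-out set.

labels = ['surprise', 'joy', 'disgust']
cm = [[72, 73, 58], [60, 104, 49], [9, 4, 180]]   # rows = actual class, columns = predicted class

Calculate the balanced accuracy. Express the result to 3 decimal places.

0.592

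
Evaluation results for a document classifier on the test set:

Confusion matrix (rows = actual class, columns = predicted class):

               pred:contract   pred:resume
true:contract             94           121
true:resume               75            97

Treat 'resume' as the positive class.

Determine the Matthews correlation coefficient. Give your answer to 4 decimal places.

0.0012

MCC = (TP·TN − FP·FN) / √((TP+FP)(TP+FN)(TN+FP)(TN+FN))
Numerator = 97·94 − 121·75 = 43
Denominator = √(218·172·215·169) = √1362417160 = 36910.9355
MCC = 43 / 36910.9355 = 0.0012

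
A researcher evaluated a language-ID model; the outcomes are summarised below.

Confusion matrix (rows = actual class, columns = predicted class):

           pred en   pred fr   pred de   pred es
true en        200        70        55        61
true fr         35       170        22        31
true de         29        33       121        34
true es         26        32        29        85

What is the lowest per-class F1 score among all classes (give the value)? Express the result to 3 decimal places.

0.444

Per-class F1 score (2·TP/(2·TP+FP+FN)):
  en: TP=200, FP=35+29+26=90, FN=70+55+61=186 → 400/676 = 0.5917
  fr: TP=170, FP=70+33+32=135, FN=35+22+31=88 → 340/563 = 0.6039
  de: TP=121, FP=55+22+29=106, FN=29+33+34=96 → 242/444 = 0.5450
  es: TP=85, FP=61+31+34=126, FN=26+32+29=87 → 170/383 = 0.4439
Lowest is class 'es' with F1 score = 0.444.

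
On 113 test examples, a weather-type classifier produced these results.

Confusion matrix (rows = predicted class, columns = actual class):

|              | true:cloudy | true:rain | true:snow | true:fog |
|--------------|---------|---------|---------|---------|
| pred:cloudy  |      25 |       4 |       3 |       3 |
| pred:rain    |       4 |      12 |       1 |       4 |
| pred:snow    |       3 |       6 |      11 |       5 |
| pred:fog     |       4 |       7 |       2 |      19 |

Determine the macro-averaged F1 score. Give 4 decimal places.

Per-class F1 score (2·TP/(2·TP+FP+FN)):
  cloudy: TP=25, FP=4+3+3=10, FN=4+3+4=11 → 50/71 = 0.70423
  rain: TP=12, FP=4+1+4=9, FN=4+6+7=17 → 24/50 = 0.48000
  snow: TP=11, FP=3+6+5=14, FN=3+1+2=6 → 22/42 = 0.52381
  fog: TP=19, FP=4+7+2=13, FN=3+4+5=12 → 38/63 = 0.60317
Macro-F1 score = mean = (0.70423 + 0.48000 + 0.52381 + 0.60317) / 4 = 0.5778

0.5778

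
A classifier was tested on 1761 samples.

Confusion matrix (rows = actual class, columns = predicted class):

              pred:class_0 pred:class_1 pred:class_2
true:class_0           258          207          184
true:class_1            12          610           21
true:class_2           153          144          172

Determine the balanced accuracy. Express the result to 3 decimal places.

Balanced accuracy = mean of per-class recall.
  class_0: recall = 258/649 = 0.3975
  class_1: recall = 610/643 = 0.9487
  class_2: recall = 172/469 = 0.3667
Mean = (0.3975 + 0.9487 + 0.3667) / 3 = 0.571

0.571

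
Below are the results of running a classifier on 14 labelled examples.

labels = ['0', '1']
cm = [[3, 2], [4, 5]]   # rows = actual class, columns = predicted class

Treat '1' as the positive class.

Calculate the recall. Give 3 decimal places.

Recall = TP/(TP+FN) = 5/(5+4) = 5/9 = 0.556

0.556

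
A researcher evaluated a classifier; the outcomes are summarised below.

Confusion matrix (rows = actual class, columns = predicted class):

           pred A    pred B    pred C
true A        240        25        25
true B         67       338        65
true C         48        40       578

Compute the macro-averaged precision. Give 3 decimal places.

Per-class precision (TP/(TP+FP)):
  A: TP=240, FP=67+48=115 → 240/355 = 0.6761
  B: TP=338, FP=25+40=65 → 338/403 = 0.8387
  C: TP=578, FP=25+65=90 → 578/668 = 0.8653
Macro-precision = mean = (0.6761 + 0.8387 + 0.8653) / 3 = 0.793

0.793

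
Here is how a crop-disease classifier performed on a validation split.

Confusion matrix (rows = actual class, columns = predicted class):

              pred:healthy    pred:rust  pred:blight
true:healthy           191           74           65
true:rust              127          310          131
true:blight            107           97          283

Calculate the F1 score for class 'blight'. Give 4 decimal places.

0.5859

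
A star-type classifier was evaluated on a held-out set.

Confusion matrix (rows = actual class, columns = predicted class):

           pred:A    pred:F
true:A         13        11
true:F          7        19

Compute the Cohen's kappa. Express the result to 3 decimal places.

Observed agreement pₒ = trace/N = 32/50 = 0.6400
Expected agreement pₑ = Σ (rowᵢ·colᵢ)/N² = (24·20 + 26·30)/50² = 0.5040
κ = (pₒ − pₑ)/(1 − pₑ) = (0.6400 − 0.5040)/(1 − 0.5040) = 0.274

0.274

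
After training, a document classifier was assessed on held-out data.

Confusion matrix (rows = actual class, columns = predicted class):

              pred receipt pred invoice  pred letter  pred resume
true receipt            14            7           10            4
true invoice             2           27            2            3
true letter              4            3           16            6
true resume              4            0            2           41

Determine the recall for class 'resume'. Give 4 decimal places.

0.8723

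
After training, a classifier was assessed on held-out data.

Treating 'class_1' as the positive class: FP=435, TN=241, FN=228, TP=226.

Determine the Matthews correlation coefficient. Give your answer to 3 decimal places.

MCC = (TP·TN − FP·FN) / √((TP+FP)(TP+FN)(TN+FP)(TN+FN))
Numerator = 226·241 − 435·228 = -44714
Denominator = √(661·454·676·469) = √95143002136 = 308452.5930
MCC = -44714 / 308452.5930 = -0.145

-0.145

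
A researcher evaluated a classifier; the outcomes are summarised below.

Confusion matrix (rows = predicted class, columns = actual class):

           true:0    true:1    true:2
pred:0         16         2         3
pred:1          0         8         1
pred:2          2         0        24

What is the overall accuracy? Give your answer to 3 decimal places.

Accuracy = trace / total = (16+8+24=48) / 56 = 48/56 = 0.857

0.857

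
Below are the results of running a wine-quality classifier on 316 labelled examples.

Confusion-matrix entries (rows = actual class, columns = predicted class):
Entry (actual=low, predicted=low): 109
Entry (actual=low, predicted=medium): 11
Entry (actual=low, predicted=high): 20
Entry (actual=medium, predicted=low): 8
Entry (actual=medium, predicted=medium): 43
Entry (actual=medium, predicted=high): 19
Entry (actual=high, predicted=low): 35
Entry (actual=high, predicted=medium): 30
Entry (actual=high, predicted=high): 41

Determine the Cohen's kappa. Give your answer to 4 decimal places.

Observed agreement pₒ = trace/N = 193/316 = 0.61076
Expected agreement pₑ = Σ (rowᵢ·colᵢ)/N² = (140·152 + 70·84 + 106·80)/316² = 0.35691
κ = (pₒ − pₑ)/(1 − pₑ) = (0.61076 − 0.35691)/(1 − 0.35691) = 0.3947

0.3947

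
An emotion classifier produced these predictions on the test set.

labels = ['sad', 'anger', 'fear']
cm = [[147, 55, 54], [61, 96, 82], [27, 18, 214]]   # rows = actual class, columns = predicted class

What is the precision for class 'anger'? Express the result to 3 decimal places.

0.568

Take TP from the diagonal, FP from the rest of the 'anger' prediction marginal, FN from the rest of the 'anger' actual marginal.
precision = TP/(TP+FP).
anger: TP=96, FP=55+18=73 → 96/169 = 0.5680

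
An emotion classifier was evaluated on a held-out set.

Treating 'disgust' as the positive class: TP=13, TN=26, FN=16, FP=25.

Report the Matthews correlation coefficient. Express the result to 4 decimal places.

-0.0404

MCC = (TP·TN − FP·FN) / √((TP+FP)(TP+FN)(TN+FP)(TN+FN))
Numerator = 13·26 − 25·16 = -62
Denominator = √(38·29·51·42) = √2360484 = 1536.3867
MCC = -62 / 1536.3867 = -0.0404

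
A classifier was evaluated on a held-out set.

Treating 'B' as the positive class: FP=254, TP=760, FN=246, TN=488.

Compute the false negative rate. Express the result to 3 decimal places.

FNR = FN/(FN+TP) = 246/(246+760) = 0.245

0.245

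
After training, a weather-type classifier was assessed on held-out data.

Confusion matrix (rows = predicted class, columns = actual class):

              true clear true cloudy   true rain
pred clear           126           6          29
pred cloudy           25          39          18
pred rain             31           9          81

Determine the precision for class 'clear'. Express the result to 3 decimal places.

0.783

Treat 'clear' as positive and all other classes as negative.
precision = TP/(TP+FP).
clear: TP=126, FP=6+29=35 → 126/161 = 0.7826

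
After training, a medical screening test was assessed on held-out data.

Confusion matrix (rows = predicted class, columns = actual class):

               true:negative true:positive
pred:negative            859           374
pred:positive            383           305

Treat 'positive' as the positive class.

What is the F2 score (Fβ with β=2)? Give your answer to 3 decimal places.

Fβ = (1+β²)·TP / ((1+β²)·TP + β²·FN + FP), with β²=4
= 5·305 / (5·305 + 4·374 + 383) = 0.448

0.448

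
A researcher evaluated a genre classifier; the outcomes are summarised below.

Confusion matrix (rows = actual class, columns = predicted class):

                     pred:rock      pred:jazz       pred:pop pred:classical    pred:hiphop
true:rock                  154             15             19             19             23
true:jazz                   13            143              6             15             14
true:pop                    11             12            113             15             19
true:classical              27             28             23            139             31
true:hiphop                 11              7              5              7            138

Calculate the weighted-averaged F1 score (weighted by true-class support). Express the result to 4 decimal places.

0.6800

Per-class F1 score (2·TP/(2·TP+FP+FN)):
  rock: TP=154, FP=13+11+27+11=62, FN=15+19+19+23=76 → 308/446 = 0.69058
  jazz: TP=143, FP=15+12+28+7=62, FN=13+6+15+14=48 → 286/396 = 0.72222
  pop: TP=113, FP=19+6+23+5=53, FN=11+12+15+19=57 → 226/336 = 0.67262
  classical: TP=139, FP=19+15+15+7=56, FN=27+28+23+31=109 → 278/443 = 0.62754
  hiphop: TP=138, FP=23+14+19+31=87, FN=11+7+5+7=30 → 276/393 = 0.70229
Weighted-F1 score = Σ (supportᵢ/N)·F1 scoreᵢ with N=1007: (230/1007)·0.69058 + (191/1007)·0.72222 + (170/1007)·0.67262 + (248/1007)·0.62754 + (168/1007)·0.70229 = 0.6800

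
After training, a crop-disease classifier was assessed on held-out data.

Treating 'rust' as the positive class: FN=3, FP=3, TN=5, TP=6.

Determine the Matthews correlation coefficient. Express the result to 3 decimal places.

0.292

MCC = (TP·TN − FP·FN) / √((TP+FP)(TP+FN)(TN+FP)(TN+FN))
Numerator = 6·5 − 3·3 = 21
Denominator = √(9·9·8·8) = √5184 = 72.0000
MCC = 21 / 72.0000 = 0.292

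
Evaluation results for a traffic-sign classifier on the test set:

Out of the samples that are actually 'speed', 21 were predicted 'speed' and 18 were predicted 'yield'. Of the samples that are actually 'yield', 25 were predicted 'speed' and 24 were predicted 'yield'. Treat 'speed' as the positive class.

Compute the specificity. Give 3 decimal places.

Specificity = TN/(TN+FP) = 24/(24+25) = 0.490

0.490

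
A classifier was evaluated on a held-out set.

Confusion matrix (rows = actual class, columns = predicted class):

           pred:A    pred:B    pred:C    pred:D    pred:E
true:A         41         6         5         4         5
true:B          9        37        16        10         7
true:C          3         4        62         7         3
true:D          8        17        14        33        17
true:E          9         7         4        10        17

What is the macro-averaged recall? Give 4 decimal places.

Per-class recall (TP/(TP+FN)):
  A: TP=41, FN=6+5+4+5=20 → 41/61 = 0.67213
  B: TP=37, FN=9+16+10+7=42 → 37/79 = 0.46835
  C: TP=62, FN=3+4+7+3=17 → 62/79 = 0.78481
  D: TP=33, FN=8+17+14+17=56 → 33/89 = 0.37079
  E: TP=17, FN=9+7+4+10=30 → 17/47 = 0.36170
Macro-recall = mean = (0.67213 + 0.46835 + 0.78481 + 0.37079 + 0.36170) / 5 = 0.5316

0.5316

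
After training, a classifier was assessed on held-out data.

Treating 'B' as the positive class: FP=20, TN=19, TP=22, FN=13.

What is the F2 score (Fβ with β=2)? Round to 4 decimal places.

Fβ = (1+β²)·TP / ((1+β²)·TP + β²·FN + FP), with β²=4
= 5·22 / (5·22 + 4·13 + 20) = 0.6044

0.6044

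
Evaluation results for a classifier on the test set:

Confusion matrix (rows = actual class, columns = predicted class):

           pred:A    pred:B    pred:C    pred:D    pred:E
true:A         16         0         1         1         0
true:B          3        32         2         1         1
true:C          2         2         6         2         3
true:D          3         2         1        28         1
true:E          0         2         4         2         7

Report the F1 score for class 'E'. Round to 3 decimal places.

Take TP from the diagonal, FP from the rest of the 'E' prediction marginal, FN from the rest of the 'E' actual marginal.
F1 score = 2·TP/(2·TP+FP+FN).
E: TP=7, FP=0+1+3+1=5, FN=0+2+4+2=8 → 14/27 = 0.5185

0.519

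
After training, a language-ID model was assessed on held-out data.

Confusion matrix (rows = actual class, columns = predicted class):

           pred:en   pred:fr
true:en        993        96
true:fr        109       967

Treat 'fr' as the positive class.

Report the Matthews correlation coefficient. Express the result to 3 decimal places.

MCC = (TP·TN − FP·FN) / √((TP+FP)(TP+FN)(TN+FP)(TN+FN))
Numerator = 967·993 − 96·109 = 949767
Denominator = √(1063·1076·1089·1102) = √1372634815464 = 1171594.9878
MCC = 949767 / 1171594.9878 = 0.811

0.811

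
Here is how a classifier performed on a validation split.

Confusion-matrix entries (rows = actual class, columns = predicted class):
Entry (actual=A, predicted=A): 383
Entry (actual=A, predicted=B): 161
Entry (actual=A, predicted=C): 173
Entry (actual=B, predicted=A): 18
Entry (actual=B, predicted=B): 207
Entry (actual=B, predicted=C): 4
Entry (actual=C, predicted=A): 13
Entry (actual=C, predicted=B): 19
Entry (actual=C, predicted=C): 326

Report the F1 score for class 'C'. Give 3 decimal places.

0.757

Treat 'C' as positive and all other classes as negative.
F1 score = 2·TP/(2·TP+FP+FN).
C: TP=326, FP=173+4=177, FN=13+19=32 → 652/861 = 0.7573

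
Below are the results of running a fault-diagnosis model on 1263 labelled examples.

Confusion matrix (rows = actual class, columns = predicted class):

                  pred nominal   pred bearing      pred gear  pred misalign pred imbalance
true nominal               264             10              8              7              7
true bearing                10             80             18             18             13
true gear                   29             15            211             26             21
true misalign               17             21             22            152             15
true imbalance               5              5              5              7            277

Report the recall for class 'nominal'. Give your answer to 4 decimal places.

Take TP from the diagonal, FP from the rest of the 'nominal' prediction marginal, FN from the rest of the 'nominal' actual marginal.
recall = TP/(TP+FN).
nominal: TP=264, FN=10+8+7+7=32 → 264/296 = 0.89189

0.8919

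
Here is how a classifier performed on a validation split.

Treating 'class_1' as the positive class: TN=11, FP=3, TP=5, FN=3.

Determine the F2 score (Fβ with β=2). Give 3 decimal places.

0.625

Fβ = (1+β²)·TP / ((1+β²)·TP + β²·FN + FP), with β²=4
= 5·5 / (5·5 + 4·3 + 3) = 0.625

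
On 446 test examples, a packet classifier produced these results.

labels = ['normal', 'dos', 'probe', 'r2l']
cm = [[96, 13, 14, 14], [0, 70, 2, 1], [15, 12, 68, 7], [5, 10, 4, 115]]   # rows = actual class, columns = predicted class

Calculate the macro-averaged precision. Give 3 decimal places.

0.777

Per-class precision (TP/(TP+FP)):
  normal: TP=96, FP=0+15+5=20 → 96/116 = 0.8276
  dos: TP=70, FP=13+12+10=35 → 70/105 = 0.6667
  probe: TP=68, FP=14+2+4=20 → 68/88 = 0.7727
  r2l: TP=115, FP=14+1+7=22 → 115/137 = 0.8394
Macro-precision = mean = (0.8276 + 0.6667 + 0.7727 + 0.8394) / 4 = 0.777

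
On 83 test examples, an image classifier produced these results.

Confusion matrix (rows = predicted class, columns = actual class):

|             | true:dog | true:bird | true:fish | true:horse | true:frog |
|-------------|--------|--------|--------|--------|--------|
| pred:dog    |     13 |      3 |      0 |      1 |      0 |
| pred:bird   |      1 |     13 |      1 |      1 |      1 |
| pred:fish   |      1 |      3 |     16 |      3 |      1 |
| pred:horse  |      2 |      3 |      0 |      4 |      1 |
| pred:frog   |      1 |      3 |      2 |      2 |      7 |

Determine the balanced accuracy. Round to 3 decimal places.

Balanced accuracy = mean of per-class recall.
  dog: recall = 13/18 = 0.7222
  bird: recall = 13/25 = 0.5200
  fish: recall = 16/19 = 0.8421
  horse: recall = 4/11 = 0.3636
  frog: recall = 7/10 = 0.7000
Mean = (0.7222 + 0.5200 + 0.8421 + 0.3636 + 0.7000) / 5 = 0.630

0.630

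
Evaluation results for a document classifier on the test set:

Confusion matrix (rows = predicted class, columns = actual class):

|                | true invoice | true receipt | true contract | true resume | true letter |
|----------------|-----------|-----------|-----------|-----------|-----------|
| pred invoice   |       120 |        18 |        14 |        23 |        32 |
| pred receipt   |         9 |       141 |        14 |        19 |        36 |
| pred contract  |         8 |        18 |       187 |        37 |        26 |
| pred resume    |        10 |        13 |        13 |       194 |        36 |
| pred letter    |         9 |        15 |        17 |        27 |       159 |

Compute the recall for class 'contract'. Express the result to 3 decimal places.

One-vs-rest for 'contract': TP = diagonal; FP = other classes predicted 'contract'; FN = 'contract' predicted as other.
recall = TP/(TP+FN).
contract: TP=187, FN=14+14+13+17=58 → 187/245 = 0.7633

0.763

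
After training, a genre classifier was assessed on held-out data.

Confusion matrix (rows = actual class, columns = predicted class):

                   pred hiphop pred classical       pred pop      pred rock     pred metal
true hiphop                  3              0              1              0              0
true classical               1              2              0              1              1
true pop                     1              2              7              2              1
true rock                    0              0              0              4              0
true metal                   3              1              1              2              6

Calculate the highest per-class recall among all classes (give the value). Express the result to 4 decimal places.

1.0000

Per-class recall (TP/(TP+FN)):
  hiphop: TP=3, FN=0+1+0+0=1 → 3/4 = 0.75000
  classical: TP=2, FN=1+0+1+1=3 → 2/5 = 0.40000
  pop: TP=7, FN=1+2+2+1=6 → 7/13 = 0.53846
  rock: TP=4, FN=0+0+0+0=0 → 4/4 = 1.00000
  metal: TP=6, FN=3+1+1+2=7 → 6/13 = 0.46154
Highest is class 'rock' with recall = 1.0000.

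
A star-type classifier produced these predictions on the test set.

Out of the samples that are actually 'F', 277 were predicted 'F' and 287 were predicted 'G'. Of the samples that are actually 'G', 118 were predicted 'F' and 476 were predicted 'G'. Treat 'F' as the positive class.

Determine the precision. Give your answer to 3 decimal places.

0.701

Precision = TP/(TP+FP) = 277/(277+118) = 277/395 = 0.701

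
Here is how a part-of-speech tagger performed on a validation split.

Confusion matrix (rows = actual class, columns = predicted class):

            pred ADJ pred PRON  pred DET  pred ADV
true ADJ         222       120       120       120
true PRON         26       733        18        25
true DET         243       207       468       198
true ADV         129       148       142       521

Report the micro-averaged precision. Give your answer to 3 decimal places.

0.565

Micro-averaging pools counts across classes: ΣTP=1944, ΣFP=1496, ΣFN=1496.
Micro-precision = TP/(TP+FP) on pooled counts = 0.565 (equals overall accuracy in single-label multiclass).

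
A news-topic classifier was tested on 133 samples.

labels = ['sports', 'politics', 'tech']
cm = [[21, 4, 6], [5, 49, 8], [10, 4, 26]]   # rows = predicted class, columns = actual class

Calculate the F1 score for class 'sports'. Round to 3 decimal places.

0.627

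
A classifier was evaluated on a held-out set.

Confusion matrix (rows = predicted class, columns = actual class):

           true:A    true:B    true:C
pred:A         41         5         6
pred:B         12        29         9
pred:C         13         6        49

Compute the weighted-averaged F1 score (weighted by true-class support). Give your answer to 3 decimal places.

0.701

Per-class F1 score (2·TP/(2·TP+FP+FN)):
  A: TP=41, FP=5+6=11, FN=12+13=25 → 82/118 = 0.6949
  B: TP=29, FP=12+9=21, FN=5+6=11 → 58/90 = 0.6444
  C: TP=49, FP=13+6=19, FN=6+9=15 → 98/132 = 0.7424
Weighted-F1 score = Σ (supportᵢ/N)·F1 scoreᵢ with N=170: (66/170)·0.6949 + (40/170)·0.6444 + (64/170)·0.7424 = 0.701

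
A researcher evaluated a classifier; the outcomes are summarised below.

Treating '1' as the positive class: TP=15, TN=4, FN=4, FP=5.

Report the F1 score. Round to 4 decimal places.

0.7692

Precision = TP/(TP+FP) = 15/20 = 0.7500
Recall = TP/(TP+FN) = 15/19 = 0.7895
F1 = 2·TP/(2·TP+FP+FN) = 30/39 = 0.7692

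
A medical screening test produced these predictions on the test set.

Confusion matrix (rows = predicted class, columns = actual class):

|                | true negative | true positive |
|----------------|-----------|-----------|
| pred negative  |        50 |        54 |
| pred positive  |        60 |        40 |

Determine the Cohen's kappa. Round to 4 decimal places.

-0.1194

Observed agreement pₒ = trace/N = 90/204 = 0.44118
Expected agreement pₑ = Σ (rowᵢ·colᵢ)/N² = (110·104 + 94·100)/204² = 0.50077
κ = (pₒ − pₑ)/(1 − pₑ) = (0.44118 − 0.50077)/(1 − 0.50077) = -0.1194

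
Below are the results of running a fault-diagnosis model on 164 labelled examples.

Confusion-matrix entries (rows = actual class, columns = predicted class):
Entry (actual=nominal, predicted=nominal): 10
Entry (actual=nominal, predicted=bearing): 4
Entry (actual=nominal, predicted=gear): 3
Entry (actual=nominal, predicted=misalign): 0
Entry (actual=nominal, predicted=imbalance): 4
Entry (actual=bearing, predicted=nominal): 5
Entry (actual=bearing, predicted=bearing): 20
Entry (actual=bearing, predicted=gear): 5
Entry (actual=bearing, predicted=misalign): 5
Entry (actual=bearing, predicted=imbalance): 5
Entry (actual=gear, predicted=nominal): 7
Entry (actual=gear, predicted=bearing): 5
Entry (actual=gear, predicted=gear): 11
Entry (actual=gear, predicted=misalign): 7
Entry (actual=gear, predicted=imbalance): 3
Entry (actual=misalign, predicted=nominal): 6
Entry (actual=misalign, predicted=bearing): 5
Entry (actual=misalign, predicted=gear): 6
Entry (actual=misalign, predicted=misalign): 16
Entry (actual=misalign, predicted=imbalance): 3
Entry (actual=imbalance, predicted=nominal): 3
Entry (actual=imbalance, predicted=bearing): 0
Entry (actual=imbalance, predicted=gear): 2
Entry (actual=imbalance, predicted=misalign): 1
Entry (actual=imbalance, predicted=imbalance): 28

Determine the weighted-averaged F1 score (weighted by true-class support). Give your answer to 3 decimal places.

Per-class F1 score (2·TP/(2·TP+FP+FN)):
  nominal: TP=10, FP=5+7+6+3=21, FN=4+3+0+4=11 → 20/52 = 0.3846
  bearing: TP=20, FP=4+5+5+0=14, FN=5+5+5+5=20 → 40/74 = 0.5405
  gear: TP=11, FP=3+5+6+2=16, FN=7+5+7+3=22 → 22/60 = 0.3667
  misalign: TP=16, FP=0+5+7+1=13, FN=6+5+6+3=20 → 32/65 = 0.4923
  imbalance: TP=28, FP=4+5+3+3=15, FN=3+0+2+1=6 → 56/77 = 0.7273
Weighted-F1 score = Σ (supportᵢ/N)·F1 scoreᵢ with N=164: (21/164)·0.3846 + (40/164)·0.5405 + (33/164)·0.3667 + (36/164)·0.4923 + (34/164)·0.7273 = 0.514

0.514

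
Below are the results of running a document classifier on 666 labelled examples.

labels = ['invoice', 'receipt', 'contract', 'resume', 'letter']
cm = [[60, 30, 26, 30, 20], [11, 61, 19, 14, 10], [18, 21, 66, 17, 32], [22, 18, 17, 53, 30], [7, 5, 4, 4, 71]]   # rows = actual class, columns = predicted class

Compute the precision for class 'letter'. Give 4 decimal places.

0.4356

precision = TP/(TP+FP).
letter: TP=71, FP=20+10+32+30=92 → 71/163 = 0.43558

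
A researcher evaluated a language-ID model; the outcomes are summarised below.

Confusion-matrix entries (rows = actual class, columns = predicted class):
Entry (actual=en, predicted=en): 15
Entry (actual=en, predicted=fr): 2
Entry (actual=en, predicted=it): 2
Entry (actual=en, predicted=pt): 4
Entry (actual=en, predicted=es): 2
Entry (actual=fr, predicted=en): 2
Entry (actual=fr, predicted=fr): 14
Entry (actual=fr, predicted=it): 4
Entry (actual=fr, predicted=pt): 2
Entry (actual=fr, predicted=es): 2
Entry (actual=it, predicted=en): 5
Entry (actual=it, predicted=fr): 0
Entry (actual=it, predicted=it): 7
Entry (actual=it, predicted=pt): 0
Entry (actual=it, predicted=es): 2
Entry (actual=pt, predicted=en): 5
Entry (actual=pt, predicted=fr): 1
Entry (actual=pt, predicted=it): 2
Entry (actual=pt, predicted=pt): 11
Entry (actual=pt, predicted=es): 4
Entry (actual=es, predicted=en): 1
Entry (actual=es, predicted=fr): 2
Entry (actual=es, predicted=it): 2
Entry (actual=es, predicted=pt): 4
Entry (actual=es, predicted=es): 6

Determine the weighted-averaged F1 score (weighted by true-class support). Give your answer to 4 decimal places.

Per-class F1 score (2·TP/(2·TP+FP+FN)):
  en: TP=15, FP=2+5+5+1=13, FN=2+2+4+2=10 → 30/53 = 0.56604
  fr: TP=14, FP=2+0+1+2=5, FN=2+4+2+2=10 → 28/43 = 0.65116
  it: TP=7, FP=2+4+2+2=10, FN=5+0+0+2=7 → 14/31 = 0.45161
  pt: TP=11, FP=4+2+0+4=10, FN=5+1+2+4=12 → 22/44 = 0.50000
  es: TP=6, FP=2+2+2+4=10, FN=1+2+2+4=9 → 12/31 = 0.38710
Weighted-F1 score = Σ (supportᵢ/N)·F1 scoreᵢ with N=101: (25/101)·0.56604 + (24/101)·0.65116 + (14/101)·0.45161 + (23/101)·0.50000 + (15/101)·0.38710 = 0.5288

0.5288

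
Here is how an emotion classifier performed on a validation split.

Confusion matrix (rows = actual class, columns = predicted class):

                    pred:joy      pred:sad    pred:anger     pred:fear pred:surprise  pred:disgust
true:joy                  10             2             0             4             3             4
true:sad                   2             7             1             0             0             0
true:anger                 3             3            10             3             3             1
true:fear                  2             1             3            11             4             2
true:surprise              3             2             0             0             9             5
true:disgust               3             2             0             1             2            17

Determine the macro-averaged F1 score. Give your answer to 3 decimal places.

Per-class F1 score (2·TP/(2·TP+FP+FN)):
  joy: TP=10, FP=2+3+2+3+3=13, FN=2+0+4+3+4=13 → 20/46 = 0.4348
  sad: TP=7, FP=2+3+1+2+2=10, FN=2+1+0+0+0=3 → 14/27 = 0.5185
  anger: TP=10, FP=0+1+3+0+0=4, FN=3+3+3+3+1=13 → 20/37 = 0.5405
  fear: TP=11, FP=4+0+3+0+1=8, FN=2+1+3+4+2=12 → 22/42 = 0.5238
  surprise: TP=9, FP=3+0+3+4+2=12, FN=3+2+0+0+5=10 → 18/40 = 0.4500
  disgust: TP=17, FP=4+0+1+2+5=12, FN=3+2+0+1+2=8 → 34/54 = 0.6296
Macro-F1 score = mean = (0.4348 + 0.5185 + 0.5405 + 0.5238 + 0.4500 + 0.6296) / 6 = 0.516

0.516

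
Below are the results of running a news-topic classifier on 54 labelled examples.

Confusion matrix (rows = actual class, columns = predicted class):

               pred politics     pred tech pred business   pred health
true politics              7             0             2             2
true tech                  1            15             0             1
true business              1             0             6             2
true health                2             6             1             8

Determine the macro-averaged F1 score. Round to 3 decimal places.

Per-class F1 score (2·TP/(2·TP+FP+FN)):
  politics: TP=7, FP=1+1+2=4, FN=0+2+2=4 → 14/22 = 0.6364
  tech: TP=15, FP=0+0+6=6, FN=1+0+1=2 → 30/38 = 0.7895
  business: TP=6, FP=2+0+1=3, FN=1+0+2=3 → 12/18 = 0.6667
  health: TP=8, FP=2+1+2=5, FN=2+6+1=9 → 16/30 = 0.5333
Macro-F1 score = mean = (0.6364 + 0.7895 + 0.6667 + 0.5333) / 4 = 0.656

0.656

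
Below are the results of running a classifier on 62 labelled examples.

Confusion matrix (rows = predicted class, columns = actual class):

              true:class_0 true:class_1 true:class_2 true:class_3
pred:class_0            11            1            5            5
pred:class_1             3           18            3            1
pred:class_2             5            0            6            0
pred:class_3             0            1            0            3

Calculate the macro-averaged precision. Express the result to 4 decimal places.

Per-class precision (TP/(TP+FP)):
  class_0: TP=11, FP=1+5+5=11 → 11/22 = 0.50000
  class_1: TP=18, FP=3+3+1=7 → 18/25 = 0.72000
  class_2: TP=6, FP=5+0+0=5 → 6/11 = 0.54545
  class_3: TP=3, FP=0+1+0=1 → 3/4 = 0.75000
Macro-precision = mean = (0.50000 + 0.72000 + 0.54545 + 0.75000) / 4 = 0.6289

0.6289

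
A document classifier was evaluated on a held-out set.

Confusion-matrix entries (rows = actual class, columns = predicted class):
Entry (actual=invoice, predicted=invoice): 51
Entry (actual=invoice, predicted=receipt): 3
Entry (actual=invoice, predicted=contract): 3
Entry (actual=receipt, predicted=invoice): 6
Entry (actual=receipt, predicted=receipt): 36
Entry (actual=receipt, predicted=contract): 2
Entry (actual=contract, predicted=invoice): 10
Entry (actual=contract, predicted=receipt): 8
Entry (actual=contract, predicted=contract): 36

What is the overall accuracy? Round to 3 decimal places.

Accuracy = trace / total = (51+36+36=123) / 155 = 123/155 = 0.794

0.794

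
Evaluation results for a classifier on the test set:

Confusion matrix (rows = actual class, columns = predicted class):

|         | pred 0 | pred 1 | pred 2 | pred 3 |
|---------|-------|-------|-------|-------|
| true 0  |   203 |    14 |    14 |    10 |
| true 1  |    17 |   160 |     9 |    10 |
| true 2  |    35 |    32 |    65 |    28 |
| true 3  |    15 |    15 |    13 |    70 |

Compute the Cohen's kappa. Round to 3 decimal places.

0.589

Observed agreement pₒ = trace/N = 498/710 = 0.7014
Expected agreement pₑ = Σ (rowᵢ·colᵢ)/N² = (241·270 + 196·221 + 160·101 + 113·118)/710² = 0.2735
κ = (pₒ − pₑ)/(1 − pₑ) = (0.7014 − 0.2735)/(1 − 0.2735) = 0.589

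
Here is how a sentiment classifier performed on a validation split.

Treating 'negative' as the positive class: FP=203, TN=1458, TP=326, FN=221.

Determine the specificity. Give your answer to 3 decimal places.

0.878

Specificity = TN/(TN+FP) = 1458/(1458+203) = 0.878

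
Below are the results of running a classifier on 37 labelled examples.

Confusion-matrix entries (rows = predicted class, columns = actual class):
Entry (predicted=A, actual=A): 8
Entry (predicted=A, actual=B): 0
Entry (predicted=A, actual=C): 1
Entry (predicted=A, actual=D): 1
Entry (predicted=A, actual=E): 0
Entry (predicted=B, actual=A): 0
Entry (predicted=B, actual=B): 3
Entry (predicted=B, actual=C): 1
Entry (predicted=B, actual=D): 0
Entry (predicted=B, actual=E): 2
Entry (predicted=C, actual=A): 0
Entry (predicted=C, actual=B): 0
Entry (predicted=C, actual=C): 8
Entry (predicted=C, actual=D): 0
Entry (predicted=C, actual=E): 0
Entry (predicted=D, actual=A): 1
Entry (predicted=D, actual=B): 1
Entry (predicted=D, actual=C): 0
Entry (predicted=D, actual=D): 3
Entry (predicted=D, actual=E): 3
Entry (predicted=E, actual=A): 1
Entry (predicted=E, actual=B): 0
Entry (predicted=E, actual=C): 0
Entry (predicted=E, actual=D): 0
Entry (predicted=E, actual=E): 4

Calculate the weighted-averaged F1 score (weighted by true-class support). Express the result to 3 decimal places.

0.714

Per-class F1 score (2·TP/(2·TP+FP+FN)):
  A: TP=8, FP=0+1+1+0=2, FN=0+0+1+1=2 → 16/20 = 0.8000
  B: TP=3, FP=0+1+0+2=3, FN=0+0+1+0=1 → 6/10 = 0.6000
  C: TP=8, FP=0+0+0+0=0, FN=1+1+0+0=2 → 16/18 = 0.8889
  D: TP=3, FP=1+1+0+3=5, FN=1+0+0+0=1 → 6/12 = 0.5000
  E: TP=4, FP=1+0+0+0=1, FN=0+2+0+3=5 → 8/14 = 0.5714
Weighted-F1 score = Σ (supportᵢ/N)·F1 scoreᵢ with N=37: (10/37)·0.8000 + (4/37)·0.6000 + (10/37)·0.8889 + (4/37)·0.5000 + (9/37)·0.5714 = 0.714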